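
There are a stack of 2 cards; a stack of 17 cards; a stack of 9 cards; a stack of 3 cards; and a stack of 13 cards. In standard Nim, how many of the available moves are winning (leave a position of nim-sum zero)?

1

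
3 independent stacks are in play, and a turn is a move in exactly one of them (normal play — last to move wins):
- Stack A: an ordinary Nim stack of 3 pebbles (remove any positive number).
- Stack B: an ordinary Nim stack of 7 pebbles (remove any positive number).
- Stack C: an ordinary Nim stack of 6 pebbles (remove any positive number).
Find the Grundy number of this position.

2

Stack A is a plain Nim stack of size 3, so its Grundy value is 3.
Stack B is a plain Nim stack of size 7, so its Grundy value is 7.
Stack C is a plain Nim stack of size 6, so its Grundy value is 6.
The value of a disjunctive sum is the nim-sum of the parts.
Combined value = 3 ⊕ 7 ⊕ 6 = 2.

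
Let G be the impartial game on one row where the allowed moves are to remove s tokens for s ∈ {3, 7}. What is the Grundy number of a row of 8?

2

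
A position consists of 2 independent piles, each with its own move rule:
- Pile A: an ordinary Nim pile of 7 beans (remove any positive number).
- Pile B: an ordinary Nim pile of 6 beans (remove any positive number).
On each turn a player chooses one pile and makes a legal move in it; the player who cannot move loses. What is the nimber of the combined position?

Pile A is a plain Nim pile of size 7, so its Grundy value is 7.
Pile B is a plain Nim pile of size 6, so its Grundy value is 6.
The value of a disjunctive sum is the nim-sum of the parts.
Combined value = 7 XOR 6 = 1.

1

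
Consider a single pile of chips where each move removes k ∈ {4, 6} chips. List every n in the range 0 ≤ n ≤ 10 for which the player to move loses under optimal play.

Grundy values for subtraction set {4, 6}:
k:     0  1  2  3  4  5  6  7  8  9 10
g(k):  0  0  0  0  1  1  1  1  2  2  0
The P-positions (g = 0) in 0..10 are 0, 1, 2, 3, 10.

0, 1, 2, 3, 10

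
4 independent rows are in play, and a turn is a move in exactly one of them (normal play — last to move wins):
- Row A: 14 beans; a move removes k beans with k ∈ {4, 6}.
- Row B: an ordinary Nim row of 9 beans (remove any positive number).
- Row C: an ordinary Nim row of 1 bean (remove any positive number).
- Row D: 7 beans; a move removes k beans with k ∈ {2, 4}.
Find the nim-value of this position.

Build the Grundy sequence for row A with g(k) = mex{g(k−s) : s ∈ {4, 6}, s ≤ k}:
g(0) = mex{} = 0
g(1) = mex{} = 0
g(2) = mex{} = 0
g(3) = mex{} = 0
g(4) = mex{0} = 1
g(5) = mex{0} = 1
g(6) = mex{0} = 1
g(7) = mex{0} = 1
g(8) = mex{0,1} = 2
g(9) = mex{0,1} = 2
g(10) = mex{1} = 0
g(11) = mex{1} = 0
g(12) = mex{1,2} = 0
g(13) = mex{1,2} = 0
g(14) = mex{0,2} = 1
So g(14) = 1.
Row B is a plain Nim row of size 9, so its Grundy value is 9.
Row C is a plain Nim row of size 1, so its Grundy value is 1.
Grundy values for row D (subtraction set {2, 4}):
g(0) = mex{} = 0
g(1) = mex{} = 0
g(2) = mex{0} = 1
g(3) = mex{0} = 1
g(4) = mex{0,1} = 2
g(5) = mex{0,1} = 2
g(6) = mex{1,2} = 0
g(7) = mex{1,2} = 0
So g(7) = 0.
The value of a disjunctive sum is the nim-sum of the parts.
Combined value = 1 XOR 9 XOR 1 XOR 0 = 9.

9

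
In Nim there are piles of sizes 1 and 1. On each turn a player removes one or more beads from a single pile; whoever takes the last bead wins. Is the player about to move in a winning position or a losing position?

Write each in binary and XOR column by column:
  1  (1)
  1  (1)
  -
  0  (0)
The nim-sum is 0, so this is a P-position: the player to move is in a losing position under optimal play.

Losing position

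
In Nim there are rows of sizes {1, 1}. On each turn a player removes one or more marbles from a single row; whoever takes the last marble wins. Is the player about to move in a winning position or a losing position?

Losing position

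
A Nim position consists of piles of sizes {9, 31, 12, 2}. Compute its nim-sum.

24

In binary:
  01001  (9)
  11111  (31)
  01100  (12)
  00010  (2)
  -----
  11000  (24)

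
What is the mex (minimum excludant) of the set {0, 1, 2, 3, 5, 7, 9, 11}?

4

The values 0, 1, 2, 3 are all present; 4 is the first non-negative integer missing from the set.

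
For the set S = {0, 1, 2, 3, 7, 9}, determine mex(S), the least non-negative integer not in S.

The values 0, 1, 2, 3 are all present; 4 is the first non-negative integer missing from the set.

4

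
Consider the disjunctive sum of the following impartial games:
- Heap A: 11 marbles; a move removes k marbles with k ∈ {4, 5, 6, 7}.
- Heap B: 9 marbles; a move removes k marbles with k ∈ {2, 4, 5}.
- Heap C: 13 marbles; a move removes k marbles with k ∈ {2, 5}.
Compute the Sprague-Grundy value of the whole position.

Build the Grundy sequence for heap A with g(k) = mex{g(k−s) : s ∈ {4, 5, 6, 7}, s ≤ k}:
k:     0  1  2  3  4  5  6  7  8  9 10 11
g(k):  0  0  0  0  1  1  1  1  2  2  2  0
So g(11) = 0.
Build the Grundy sequence for heap B with g(k) = mex{g(k−s) : s ∈ {2, 4, 5}, s ≤ k}:
g(0) = mex{} = 0
g(1) = mex{} = 0
g(2) = mex{0} = 1
g(3) = mex{0} = 1
g(4) = mex{0,1} = 2
g(5) = mex{0,1} = 2
g(6) = mex{0,1,2} = 3
g(7) = mex{1,2} = 0
g(8) = mex{1,2,3} = 0
g(9) = mex{0,2} = 1
So g(9) = 1.
For heap C, compute g(0), g(1), … with moves {2, 5}:
k:     0  1  2  3  4  5  6  7  8  9 10 11 12 13
g(k):  0  0  1  1  0  2  1  0  0  1  1  0  2  1
So g(13) = 1.
The value of a disjunctive sum is the nim-sum of the parts.
Combined value = 0 ⊕ 1 ⊕ 1 = 0.

0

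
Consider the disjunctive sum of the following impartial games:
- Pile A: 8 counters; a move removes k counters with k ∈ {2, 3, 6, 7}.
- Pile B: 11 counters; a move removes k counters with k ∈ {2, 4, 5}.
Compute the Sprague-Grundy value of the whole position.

0

Build the Grundy sequence for pile A with g(k) = mex{g(k−s) : s ∈ {2, 3, 6, 7}, s ≤ k}:
k:     0  1  2  3  4  5  6  7  8
g(k):  0  0  1  1  2  0  3  1  2
So g(8) = 2.
Grundy values for pile B (subtraction set {2, 4, 5}):
g(0) = mex{} = 0
g(1) = mex{} = 0
g(2) = mex{0} = 1
g(3) = mex{0} = 1
g(4) = mex{0,1} = 2
g(5) = mex{0,1} = 2
g(6) = mex{0,1,2} = 3
g(7) = mex{1,2} = 0
g(8) = mex{1,2,3} = 0
g(9) = mex{0,2} = 1
g(10) = mex{0,2,3} = 1
g(11) = mex{0,1,3} = 2
So g(11) = 2.
By the Sprague-Grundy theorem, the Grundy value of a sum of independent games is the XOR of the component values.
Combined value = 2 XOR 2 = 0.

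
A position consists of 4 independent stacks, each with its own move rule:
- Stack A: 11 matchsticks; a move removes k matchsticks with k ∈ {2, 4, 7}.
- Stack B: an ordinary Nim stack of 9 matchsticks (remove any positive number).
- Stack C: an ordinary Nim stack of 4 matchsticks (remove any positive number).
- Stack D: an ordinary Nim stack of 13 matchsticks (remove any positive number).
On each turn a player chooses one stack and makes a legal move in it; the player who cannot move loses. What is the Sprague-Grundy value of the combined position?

1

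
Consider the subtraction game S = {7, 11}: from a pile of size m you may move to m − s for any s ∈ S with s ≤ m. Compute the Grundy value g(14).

Grundy values for subtraction set {7, 11}:
k:     0  1  2  3  4  5  6  7  8  9 10 11 12 13 14
g(k):  0  0  0  0  0  0  0  1  1  1  1  1  1  1  2
So g(14) = 2.

2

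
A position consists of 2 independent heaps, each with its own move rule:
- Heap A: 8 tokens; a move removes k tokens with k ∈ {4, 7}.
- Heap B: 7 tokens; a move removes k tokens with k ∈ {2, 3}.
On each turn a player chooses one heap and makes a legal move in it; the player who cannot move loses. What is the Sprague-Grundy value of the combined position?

3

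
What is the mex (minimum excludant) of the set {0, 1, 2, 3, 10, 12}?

4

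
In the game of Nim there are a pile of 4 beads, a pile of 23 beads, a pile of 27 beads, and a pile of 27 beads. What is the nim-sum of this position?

Compute the nim-sum pairwise:
4 ^ 23 = 19
19 ^ 27 = 8
8 ^ 27 = 19

19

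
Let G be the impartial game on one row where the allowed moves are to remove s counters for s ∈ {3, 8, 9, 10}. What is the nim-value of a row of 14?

2

Build the Grundy sequence with g(k) = mex{g(k−s) : s ∈ {3, 8, 9, 10}, s ≤ k}:
g(0) = mex{} = 0
g(1) = mex{} = 0
g(2) = mex{} = 0
g(3) = mex{0} = 1
g(4) = mex{0} = 1
g(5) = mex{0} = 1
g(6) = mex{1} = 0
g(7) = mex{1} = 0
g(8) = mex{0,1} = 2
g(9) = mex{0} = 1
g(10) = mex{0} = 1
g(11) = mex{0,1,2} = 3
g(12) = mex{0,1} = 2
g(13) = mex{1} = 0
g(14) = mex{0,1,3} = 2
So g(14) = 2.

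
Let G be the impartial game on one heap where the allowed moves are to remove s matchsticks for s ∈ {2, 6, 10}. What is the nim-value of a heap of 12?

0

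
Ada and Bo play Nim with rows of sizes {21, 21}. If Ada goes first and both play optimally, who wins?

Bo wins

Nim-sum: 21 ⊕ 21 = 0.
The nim-sum is 0, so this is a P-position: the player to move is in a losing position under optimal play; Ada is about to move from it and so loses — Bo wins.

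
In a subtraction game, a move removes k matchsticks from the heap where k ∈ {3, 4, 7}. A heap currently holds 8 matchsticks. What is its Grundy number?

2

Build the Grundy sequence with g(k) = mex{g(k−s) : s ∈ {3, 4, 7}, s ≤ k}:
k:     0  1  2  3  4  5  6  7  8
g(k):  0  0  0  1  1  1  2  2  2
So g(8) = 2.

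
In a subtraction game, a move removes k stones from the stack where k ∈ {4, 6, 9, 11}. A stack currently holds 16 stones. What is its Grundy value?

0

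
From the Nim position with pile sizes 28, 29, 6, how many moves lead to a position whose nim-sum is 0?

3

In binary:
  11100  (28)
  11101  (29)
  00110  (6)
  -----
  00111  (7)
The overall nim-sum is X = 7. A pile of size p has a winning move iff p XOR X < p (reduce it to p XOR X).
  28: 28 XOR 7 = 27 < 28 — winning move (to 27).
  29: 29 XOR 7 = 26 < 29 — winning move (to 26).
  6: 6 XOR 7 = 1 < 6 — winning move (to 1).
That gives 3 winning moves.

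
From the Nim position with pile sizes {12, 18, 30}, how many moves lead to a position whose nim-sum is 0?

0

Nim-sum: 12 ⊕ 18 ⊕ 30 = 0.
The nim-sum is already 0, so every move leaves a nonzero nim-sum — there are no winning moves.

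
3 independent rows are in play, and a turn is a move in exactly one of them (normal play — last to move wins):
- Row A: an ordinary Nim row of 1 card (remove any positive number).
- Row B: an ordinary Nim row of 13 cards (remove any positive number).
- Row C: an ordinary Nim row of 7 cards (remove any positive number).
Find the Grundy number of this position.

Row A is a plain Nim row of size 1, so its Grundy value is 1.
Row B is a plain Nim row of size 13, so its Grundy value is 13.
Row C is a plain Nim row of size 7, so its Grundy value is 7.
The value of a disjunctive sum is the nim-sum of the parts.
Combined value = 1 XOR 13 XOR 7 = 11.

11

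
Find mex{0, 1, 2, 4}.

The values 0, 1, 2 are all present; 3 is the first non-negative integer missing from the set.

3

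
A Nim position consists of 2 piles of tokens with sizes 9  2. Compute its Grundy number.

11

Nim-sum: 9 ⊕ 2 = 11.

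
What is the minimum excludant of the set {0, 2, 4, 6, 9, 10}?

0 is in the set but 1 is not, so the mex is 1.

1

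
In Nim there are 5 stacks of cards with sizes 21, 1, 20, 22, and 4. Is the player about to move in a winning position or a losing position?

Winning position

Compute the nim-sum pairwise:
21 ^ 1 = 20
20 ^ 20 = 0
0 ^ 22 = 22
22 ^ 4 = 18
The nim-sum is 18 ≠ 0, so this is an N-position: the player to move can win.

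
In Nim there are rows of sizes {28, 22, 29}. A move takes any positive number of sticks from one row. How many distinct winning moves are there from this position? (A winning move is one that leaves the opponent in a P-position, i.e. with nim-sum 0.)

3

Nim-sum: 28 ^ 22 ^ 29 = 23.
The overall nim-sum is X = 23. A row of size p has a winning move iff p XOR X < p (reduce it to p XOR X).
  28: 28 XOR 23 = 11 < 28 — winning move (to 11).
  22: 22 XOR 23 = 1 < 22 — winning move (to 1).
  29: 29 XOR 23 = 10 < 29 — winning move (to 10).
That gives 3 winning moves.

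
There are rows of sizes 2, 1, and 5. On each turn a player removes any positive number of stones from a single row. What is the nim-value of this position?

6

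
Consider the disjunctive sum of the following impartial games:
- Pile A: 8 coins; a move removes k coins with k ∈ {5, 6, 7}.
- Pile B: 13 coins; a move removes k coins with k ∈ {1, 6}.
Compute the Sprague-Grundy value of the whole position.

3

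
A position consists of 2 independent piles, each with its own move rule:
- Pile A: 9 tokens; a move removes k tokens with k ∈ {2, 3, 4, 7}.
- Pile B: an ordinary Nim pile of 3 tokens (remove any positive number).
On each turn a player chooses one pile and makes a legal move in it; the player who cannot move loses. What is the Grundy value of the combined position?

Grundy values for pile A (subtraction set {2, 3, 4, 7}):
g(0) = mex{} = 0
g(1) = mex{} = 0
g(2) = mex{0} = 1
g(3) = mex{0} = 1
g(4) = mex{0,1} = 2
g(5) = mex{0,1} = 2
g(6) = mex{1,2} = 0
g(7) = mex{0,1,2} = 3
g(8) = mex{0,2} = 1
g(9) = mex{0,1,2,3} = 4
So g(9) = 4.
Pile B is a plain Nim pile of size 3, so its Grundy value is 3.
The value of a disjunctive sum is the nim-sum of the parts.
Combined value = 4 ⊕ 3 = 7.

7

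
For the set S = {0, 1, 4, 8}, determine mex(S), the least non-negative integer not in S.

2

The values 0, 1 are all present; 2 is the first non-negative integer missing from the set.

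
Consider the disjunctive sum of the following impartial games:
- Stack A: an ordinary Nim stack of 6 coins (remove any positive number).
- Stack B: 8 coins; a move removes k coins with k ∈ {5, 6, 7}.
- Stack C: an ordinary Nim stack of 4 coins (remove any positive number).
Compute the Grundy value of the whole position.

Stack A is a plain Nim stack of size 6, so its Grundy value is 6.
Grundy values for stack B (subtraction set {5, 6, 7}):
g(0) = mex{} = 0
g(1) = mex{} = 0
g(2) = mex{} = 0
g(3) = mex{} = 0
g(4) = mex{} = 0
g(5) = mex{0} = 1
g(6) = mex{0} = 1
g(7) = mex{0} = 1
g(8) = mex{0} = 1
So g(8) = 1.
Stack C is a plain Nim stack of size 4, so its Grundy value is 4.
By the Sprague-Grundy theorem, the Grundy value of a sum of independent games is the XOR of the component values.
Combined value = 6 XOR 1 XOR 4 = 3.

3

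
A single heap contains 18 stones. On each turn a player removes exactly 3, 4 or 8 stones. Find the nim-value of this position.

Build the Grundy sequence with g(k) = mex{g(k−s) : s ∈ {3, 4, 8}, s ≤ k}:
k:     0  1  2  3  4  5  6  7  8  9 10 11 12 13 14 15 16 17 18
g(k):  0  0  0  1  1  1  2  0  2  3  1  3  0  0  0  1  1  1  2
So g(18) = 2.

2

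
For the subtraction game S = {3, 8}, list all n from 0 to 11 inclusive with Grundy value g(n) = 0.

Grundy values for subtraction set {3, 8}:
k:     0  1  2  3  4  5  6  7  8  9 10 11
g(k):  0  0  0  1  1  1  0  0  2  1  1  0
The P-positions (g = 0) in 0..11 are 0, 1, 2, 6, 7, 11.

0, 1, 2, 6, 7, 11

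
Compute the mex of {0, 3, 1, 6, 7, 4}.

The values 0, 1 are all present; 2 is the first non-negative integer missing from the set.

2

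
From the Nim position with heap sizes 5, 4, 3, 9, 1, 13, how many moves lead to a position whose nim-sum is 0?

3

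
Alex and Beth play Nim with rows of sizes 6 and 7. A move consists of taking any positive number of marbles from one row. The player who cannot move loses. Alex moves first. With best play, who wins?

Alex wins

Nim-sum: 6 ⊕ 7 = 1.
The nim-sum is 1 ≠ 0, so this is an N-position: the player to move can win; Alex has a winning move.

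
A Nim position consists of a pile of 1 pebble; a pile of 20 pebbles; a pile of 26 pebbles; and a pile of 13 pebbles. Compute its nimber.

2

Nim-sum: 1 XOR 20 XOR 26 XOR 13 = 2.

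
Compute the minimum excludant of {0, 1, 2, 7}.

3

The values 0, 1, 2 are all present; 3 is the first non-negative integer missing from the set.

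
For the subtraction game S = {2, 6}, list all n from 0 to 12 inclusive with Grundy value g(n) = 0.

0, 1, 4, 5, 8, 9, 12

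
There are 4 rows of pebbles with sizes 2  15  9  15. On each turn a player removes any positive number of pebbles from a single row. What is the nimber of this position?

In binary:
  0010  (2)
  1111  (15)
  1001  (9)
  1111  (15)
  ----
  1011  (11)

11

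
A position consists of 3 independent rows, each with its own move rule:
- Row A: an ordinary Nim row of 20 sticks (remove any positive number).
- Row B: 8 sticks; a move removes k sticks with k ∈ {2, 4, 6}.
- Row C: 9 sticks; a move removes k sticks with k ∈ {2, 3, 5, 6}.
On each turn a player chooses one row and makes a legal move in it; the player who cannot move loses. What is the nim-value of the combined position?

Row A is a plain Nim row of size 20, so its Grundy value is 20.
Build the Grundy sequence for row B with g(k) = mex{g(k−s) : s ∈ {2, 4, 6}, s ≤ k}:
k:     0  1  2  3  4  5  6  7  8
g(k):  0  0  1  1  2  2  3  3  0
So g(8) = 0.
Build the Grundy sequence for row C with g(k) = mex{g(k−s) : s ∈ {2, 3, 5, 6}, s ≤ k}:
g(0) = mex{} = 0
g(1) = mex{} = 0
g(2) = mex{0} = 1
g(3) = mex{0} = 1
g(4) = mex{0,1} = 2
g(5) = mex{0,1} = 2
g(6) = mex{0,1,2} = 3
g(7) = mex{0,1,2} = 3
g(8) = mex{1,2,3} = 0
g(9) = mex{1,2,3} = 0
So g(9) = 0.
By the Sprague-Grundy theorem, the Grundy value of a sum of independent games is the XOR of the component values.
Combined value = 20 XOR 0 XOR 0 = 20.

20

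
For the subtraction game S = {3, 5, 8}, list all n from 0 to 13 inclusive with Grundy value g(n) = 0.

0, 1, 2, 11, 12, 13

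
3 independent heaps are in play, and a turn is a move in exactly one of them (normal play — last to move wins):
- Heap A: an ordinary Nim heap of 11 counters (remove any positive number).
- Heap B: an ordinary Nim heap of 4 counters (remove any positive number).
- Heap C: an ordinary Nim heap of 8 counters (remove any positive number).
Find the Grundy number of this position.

Heap A is a plain Nim heap of size 11, so its Grundy value is 11.
Heap B is a plain Nim heap of size 4, so its Grundy value is 4.
Heap C is a plain Nim heap of size 8, so its Grundy value is 8.
By the Sprague-Grundy theorem, the Grundy value of a sum of independent games is the XOR of the component values.
Combined value = 11 ⊕ 4 ⊕ 8 = 7.

7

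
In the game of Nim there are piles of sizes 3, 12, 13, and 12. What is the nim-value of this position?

14

Nim-sum: 3 XOR 12 XOR 13 XOR 12 = 14.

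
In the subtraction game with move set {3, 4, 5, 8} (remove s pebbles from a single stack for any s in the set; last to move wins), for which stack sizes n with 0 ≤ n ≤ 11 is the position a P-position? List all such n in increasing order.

Build the Grundy sequence with g(k) = mex{g(k−s) : s ∈ {3, 4, 5, 8}, s ≤ k}:
g(0) = mex{} = 0
g(1) = mex{} = 0
g(2) = mex{} = 0
g(3) = mex{0} = 1
g(4) = mex{0} = 1
g(5) = mex{0} = 1
g(6) = mex{0,1} = 2
g(7) = mex{0,1} = 2
g(8) = mex{0,1} = 2
g(9) = mex{0,1,2} = 3
g(10) = mex{0,1,2} = 3
g(11) = mex{1,2} = 0
The P-positions (g = 0) in 0..11 are 0, 1, 2, 11.

0, 1, 2, 11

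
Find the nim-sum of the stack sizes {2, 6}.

Compute the nim-sum pairwise:
2 XOR 6 = 4

4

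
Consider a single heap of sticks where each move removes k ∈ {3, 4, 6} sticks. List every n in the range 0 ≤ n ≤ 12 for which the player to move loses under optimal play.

0, 1, 2, 9, 10, 11

Build the Grundy sequence with g(k) = mex{g(k−s) : s ∈ {3, 4, 6}, s ≤ k}:
g(0) = mex{} = 0
g(1) = mex{} = 0
g(2) = mex{} = 0
g(3) = mex{0} = 1
g(4) = mex{0} = 1
g(5) = mex{0} = 1
g(6) = mex{0,1} = 2
g(7) = mex{0,1} = 2
g(8) = mex{0,1} = 2
g(9) = mex{1,2} = 0
g(10) = mex{1,2} = 0
g(11) = mex{1,2} = 0
g(12) = mex{0,2} = 1
The P-positions (g = 0) in 0..12 are 0, 1, 2, 9, 10, 11.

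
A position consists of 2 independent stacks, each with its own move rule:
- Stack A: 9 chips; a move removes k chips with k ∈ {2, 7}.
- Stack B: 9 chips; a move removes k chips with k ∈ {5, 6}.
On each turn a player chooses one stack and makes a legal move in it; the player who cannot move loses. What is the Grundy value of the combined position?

1

For stack A, compute g(0), g(1), … with moves {2, 7}:
g(0) = mex{} = 0
g(1) = mex{} = 0
g(2) = mex{0} = 1
g(3) = mex{0} = 1
g(4) = mex{1} = 0
g(5) = mex{1} = 0
g(6) = mex{0} = 1
g(7) = mex{0} = 1
g(8) = mex{0,1} = 2
g(9) = mex{1} = 0
So g(9) = 0.
For stack B, compute g(0), g(1), … with moves {5, 6}:
k:     0  1  2  3  4  5  6  7  8  9
g(k):  0  0  0  0  0  1  1  1  1  1
So g(9) = 1.
By the Sprague-Grundy theorem, the Grundy value of a sum of independent games is the XOR of the component values.
Combined value = 0 XOR 1 = 1.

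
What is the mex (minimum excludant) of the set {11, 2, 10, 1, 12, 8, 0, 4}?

3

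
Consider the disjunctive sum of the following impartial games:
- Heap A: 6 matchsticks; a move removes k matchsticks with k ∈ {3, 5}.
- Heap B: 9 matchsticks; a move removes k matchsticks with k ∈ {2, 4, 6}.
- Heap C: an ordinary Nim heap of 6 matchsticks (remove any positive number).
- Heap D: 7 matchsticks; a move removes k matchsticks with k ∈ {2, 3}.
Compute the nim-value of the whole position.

5

Build the Grundy sequence for heap A with g(k) = mex{g(k−s) : s ∈ {3, 5}, s ≤ k}:
k:     0  1  2  3  4  5  6
g(k):  0  0  0  1  1  1  2
So g(6) = 2.
For heap B, compute g(0), g(1), … with moves {2, 4, 6}:
k:     0  1  2  3  4  5  6  7  8  9
g(k):  0  0  1  1  2  2  3  3  0  0
So g(9) = 0.
Heap C is a plain Nim heap of size 6, so its Grundy value is 6.
Build the Grundy sequence for heap D with g(k) = mex{g(k−s) : s ∈ {2, 3}, s ≤ k}:
g(0) = mex{} = 0
g(1) = mex{} = 0
g(2) = mex{0} = 1
g(3) = mex{0} = 1
g(4) = mex{0,1} = 2
g(5) = mex{1} = 0
g(6) = mex{1,2} = 0
g(7) = mex{0,2} = 1
So g(7) = 1.
The value of a disjunctive sum is the nim-sum of the parts.
Combined value = 2 ⊕ 0 ⊕ 6 ⊕ 1 = 5.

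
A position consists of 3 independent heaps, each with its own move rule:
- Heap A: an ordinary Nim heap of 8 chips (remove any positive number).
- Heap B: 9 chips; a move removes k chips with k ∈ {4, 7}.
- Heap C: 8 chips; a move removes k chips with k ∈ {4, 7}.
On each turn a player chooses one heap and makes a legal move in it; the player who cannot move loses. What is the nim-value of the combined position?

Heap A is a plain Nim heap of size 8, so its Grundy value is 8.
For heap B, compute g(0), g(1), … with moves {4, 7}:
g(0) = mex{} = 0
g(1) = mex{} = 0
g(2) = mex{} = 0
g(3) = mex{} = 0
g(4) = mex{0} = 1
g(5) = mex{0} = 1
g(6) = mex{0} = 1
g(7) = mex{0} = 1
g(8) = mex{0,1} = 2
g(9) = mex{0,1} = 2
So g(9) = 2.
Build the Grundy sequence for heap C with g(k) = mex{g(k−s) : s ∈ {4, 7}, s ≤ k}:
k:     0  1  2  3  4  5  6  7  8
g(k):  0  0  0  0  1  1  1  1  2
So g(8) = 2.
By the Sprague-Grundy theorem, the Grundy value of a sum of independent games is the XOR of the component values.
Combined value = 8 ⊕ 2 ⊕ 2 = 8.

8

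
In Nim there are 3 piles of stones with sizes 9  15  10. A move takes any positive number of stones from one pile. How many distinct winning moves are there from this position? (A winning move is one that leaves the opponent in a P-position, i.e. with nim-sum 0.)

3

Nim-sum: 9 XOR 15 XOR 10 = 12.
The overall nim-sum is X = 12. A pile of size p has a winning move iff p XOR X < p (reduce it to p XOR X).
  9: 9 XOR 12 = 5 < 9 — winning move (to 5).
  15: 15 XOR 12 = 3 < 15 — winning move (to 3).
  10: 10 XOR 12 = 6 < 10 — winning move (to 6).
That gives 3 winning moves.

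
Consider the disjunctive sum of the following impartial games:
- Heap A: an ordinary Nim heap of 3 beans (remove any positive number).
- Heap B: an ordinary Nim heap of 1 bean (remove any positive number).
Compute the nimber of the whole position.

2

Heap A is a plain Nim heap of size 3, so its Grundy value is 3.
Heap B is a plain Nim heap of size 1, so its Grundy value is 1.
The value of a disjunctive sum is the nim-sum of the parts.
Combined value = 3 XOR 1 = 2.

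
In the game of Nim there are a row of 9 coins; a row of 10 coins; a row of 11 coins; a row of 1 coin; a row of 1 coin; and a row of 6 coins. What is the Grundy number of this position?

14

Bitwise XOR of the heap sizes:
  1001  (9)
  1010  (10)
  1011  (11)
  0001  (1)
  0001  (1)
  0110  (6)
  ----
  1110  (14)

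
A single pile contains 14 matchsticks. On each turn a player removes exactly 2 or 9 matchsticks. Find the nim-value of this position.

Grundy values for subtraction set {2, 9}:
g(0) = mex{} = 0
g(1) = mex{} = 0
g(2) = mex{0} = 1
g(3) = mex{0} = 1
g(4) = mex{1} = 0
g(5) = mex{1} = 0
g(6) = mex{0} = 1
g(7) = mex{0} = 1
g(8) = mex{1} = 0
g(9) = mex{0,1} = 2
g(10) = mex{0} = 1
g(11) = mex{1,2} = 0
g(12) = mex{1} = 0
g(13) = mex{0} = 1
g(14) = mex{0} = 1
So g(14) = 1.

1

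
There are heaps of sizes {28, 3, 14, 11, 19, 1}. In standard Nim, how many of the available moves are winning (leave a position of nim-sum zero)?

Write each in binary and XOR column by column:
  11100  (28)
  00011  (3)
  01110  (14)
  01011  (11)
  10011  (19)
  00001  (1)
  -----
  01000  (8)
The overall nim-sum is X = 8. A heap of size p has a winning move iff p XOR X < p (reduce it to p XOR X).
  28: 28 XOR 8 = 20 < 28 — winning move (to 20).
  3: 3 XOR 8 = 11 ≥ 3 — no move.
  14: 14 XOR 8 = 6 < 14 — winning move (to 6).
  11: 11 XOR 8 = 3 < 11 — winning move (to 3).
  19: 19 XOR 8 = 27 ≥ 19 — no move.
  1: 1 XOR 8 = 9 ≥ 1 — no move.
That gives 3 winning moves.

3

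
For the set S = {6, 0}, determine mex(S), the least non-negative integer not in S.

1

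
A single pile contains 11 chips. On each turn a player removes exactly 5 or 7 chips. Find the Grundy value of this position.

Grundy values for subtraction set {5, 7}:
k:     0  1  2  3  4  5  6  7  8  9 10 11
g(k):  0  0  0  0  0  1  1  1  1  1  2  2
So g(11) = 2.

2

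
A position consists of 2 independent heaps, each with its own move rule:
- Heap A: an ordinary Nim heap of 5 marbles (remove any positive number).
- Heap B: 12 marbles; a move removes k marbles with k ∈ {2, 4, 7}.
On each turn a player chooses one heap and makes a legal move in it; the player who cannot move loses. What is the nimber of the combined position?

Heap A is a plain Nim heap of size 5, so its Grundy value is 5.
Grundy values for heap B (subtraction set {2, 4, 7}):
k:     0  1  2  3  4  5  6  7  8  9 10 11 12
g(k):  0  0  1  1  2  2  0  3  1  0  2  1  0
So g(12) = 0.
The value of a disjunctive sum is the nim-sum of the parts.
Combined value = 5 XOR 0 = 5.

5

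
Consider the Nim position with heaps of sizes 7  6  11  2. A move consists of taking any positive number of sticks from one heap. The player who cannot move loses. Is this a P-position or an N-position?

N-position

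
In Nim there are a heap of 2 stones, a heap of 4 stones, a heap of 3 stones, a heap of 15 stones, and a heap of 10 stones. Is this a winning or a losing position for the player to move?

Losing position

In binary:
  0010  (2)
  0100  (4)
  0011  (3)
  1111  (15)
  1010  (10)
  ----
  0000  (0)
The nim-sum is 0, so this is a P-position: the player to move is in a losing position under optimal play.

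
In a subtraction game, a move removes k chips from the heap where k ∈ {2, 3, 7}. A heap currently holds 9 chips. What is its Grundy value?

Compute g(0), g(1), … for moves {2, 3, 7}:
g(0) = mex{} = 0
g(1) = mex{} = 0
g(2) = mex{0} = 1
g(3) = mex{0} = 1
g(4) = mex{0,1} = 2
g(5) = mex{1} = 0
g(6) = mex{1,2} = 0
g(7) = mex{0,2} = 1
g(8) = mex{0} = 1
g(9) = mex{0,1} = 2
So g(9) = 2.

2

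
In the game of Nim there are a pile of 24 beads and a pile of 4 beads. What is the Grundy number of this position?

28

In binary:
  11000  (24)
  00100  (4)
  -----
  11100  (28)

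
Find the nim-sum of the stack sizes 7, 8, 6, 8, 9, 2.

Nim-sum: 7 ^ 8 ^ 6 ^ 8 ^ 9 ^ 2 = 10.

10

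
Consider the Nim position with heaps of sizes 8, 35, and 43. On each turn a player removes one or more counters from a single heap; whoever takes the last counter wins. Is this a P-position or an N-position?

Write each in binary and XOR column by column:
  001000  (8)
  100011  (35)
  101011  (43)
  ------
  000000  (0)
The nim-sum is 0, so this is a P-position: the player to move is in a losing position under optimal play.

P-position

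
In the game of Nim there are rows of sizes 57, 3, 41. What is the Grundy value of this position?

Nim-sum: 57 XOR 3 XOR 41 = 19.

19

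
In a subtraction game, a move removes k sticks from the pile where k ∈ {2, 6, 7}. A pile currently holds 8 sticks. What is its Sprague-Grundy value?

Build the Grundy sequence with g(k) = mex{g(k−s) : s ∈ {2, 6, 7}, s ≤ k}:
k:     0  1  2  3  4  5  6  7  8
g(k):  0  0  1  1  0  0  1  1  2
So g(8) = 2.

2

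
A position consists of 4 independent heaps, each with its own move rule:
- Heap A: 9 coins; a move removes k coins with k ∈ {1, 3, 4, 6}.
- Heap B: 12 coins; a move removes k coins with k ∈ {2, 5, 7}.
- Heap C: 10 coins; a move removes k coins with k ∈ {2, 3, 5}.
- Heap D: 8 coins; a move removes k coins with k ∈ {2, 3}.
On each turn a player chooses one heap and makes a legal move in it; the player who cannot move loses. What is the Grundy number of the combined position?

For heap A, compute g(0), g(1), … with moves {1, 3, 4, 6}:
g(0) = mex{} = 0
g(1) = mex{0} = 1
g(2) = mex{1} = 0
g(3) = mex{0} = 1
g(4) = mex{0,1} = 2
g(5) = mex{0,1,2} = 3
g(6) = mex{0,1,3} = 2
g(7) = mex{1,2} = 0
g(8) = mex{0,2,3} = 1
g(9) = mex{1,2,3} = 0
So g(9) = 0.
Grundy values for heap B (subtraction set {2, 5, 7}):
k:     0  1  2  3  4  5  6  7  8  9 10 11 12
g(k):  0  0  1  1  0  2  1  3  2  2  0  3  1
So g(12) = 1.
Grundy values for heap C (subtraction set {2, 3, 5}):
g(0) = mex{} = 0
g(1) = mex{} = 0
g(2) = mex{0} = 1
g(3) = mex{0} = 1
g(4) = mex{0,1} = 2
g(5) = mex{0,1} = 2
g(6) = mex{0,1,2} = 3
g(7) = mex{1,2} = 0
g(8) = mex{1,2,3} = 0
g(9) = mex{0,2,3} = 1
g(10) = mex{0,2} = 1
So g(10) = 1.
Build the Grundy sequence for heap D with g(k) = mex{g(k−s) : s ∈ {2, 3}, s ≤ k}:
g(0) = mex{} = 0
g(1) = mex{} = 0
g(2) = mex{0} = 1
g(3) = mex{0} = 1
g(4) = mex{0,1} = 2
g(5) = mex{1} = 0
g(6) = mex{1,2} = 0
g(7) = mex{0,2} = 1
g(8) = mex{0} = 1
So g(8) = 1.
The value of a disjunctive sum is the nim-sum of the parts.
Combined value = 0 ⊕ 1 ⊕ 1 ⊕ 1 = 1.

1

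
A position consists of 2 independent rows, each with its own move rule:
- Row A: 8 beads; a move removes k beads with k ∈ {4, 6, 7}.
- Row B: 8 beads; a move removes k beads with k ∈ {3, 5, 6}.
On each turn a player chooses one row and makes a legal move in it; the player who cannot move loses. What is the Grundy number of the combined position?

0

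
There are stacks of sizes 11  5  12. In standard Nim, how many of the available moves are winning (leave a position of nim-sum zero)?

Compute the nim-sum pairwise:
11 ⊕ 5 = 14
14 ⊕ 12 = 2
The overall nim-sum is X = 2. A stack of size p has a winning move iff p XOR X < p (reduce it to p XOR X).
  11: 11 XOR 2 = 9 < 11 — winning move (to 9).
  5: 5 XOR 2 = 7 ≥ 5 — no move.
  12: 12 XOR 2 = 14 ≥ 12 — no move.
That gives 1 winning move.

1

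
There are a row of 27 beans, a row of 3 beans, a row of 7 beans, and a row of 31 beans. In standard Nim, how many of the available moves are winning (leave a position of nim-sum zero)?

0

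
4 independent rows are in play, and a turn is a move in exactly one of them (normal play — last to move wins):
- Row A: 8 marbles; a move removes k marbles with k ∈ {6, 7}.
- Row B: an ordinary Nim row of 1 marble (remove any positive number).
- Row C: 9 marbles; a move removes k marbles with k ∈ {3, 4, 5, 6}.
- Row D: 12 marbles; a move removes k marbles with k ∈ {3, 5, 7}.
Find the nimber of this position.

Build the Grundy sequence for row A with g(k) = mex{g(k−s) : s ∈ {6, 7}, s ≤ k}:
g(0) = mex{} = 0
g(1) = mex{} = 0
g(2) = mex{} = 0
g(3) = mex{} = 0
g(4) = mex{} = 0
g(5) = mex{} = 0
g(6) = mex{0} = 1
g(7) = mex{0} = 1
g(8) = mex{0} = 1
So g(8) = 1.
Row B is a plain Nim row of size 1, so its Grundy value is 1.
Grundy values for row C (subtraction set {3, 4, 5, 6}):
g(0) = mex{} = 0
g(1) = mex{} = 0
g(2) = mex{} = 0
g(3) = mex{0} = 1
g(4) = mex{0} = 1
g(5) = mex{0} = 1
g(6) = mex{0,1} = 2
g(7) = mex{0,1} = 2
g(8) = mex{0,1} = 2
g(9) = mex{1,2} = 0
So g(9) = 0.
Grundy values for row D (subtraction set {3, 5, 7}):
k:     0  1  2  3  4  5  6  7  8  9 10 11 12
g(k):  0  0  0  1  1  1  2  2  2  3  0  0  0
So g(12) = 0.
By the Sprague-Grundy theorem, the Grundy value of a sum of independent games is the XOR of the component values.
Combined value = 1 XOR 1 XOR 0 XOR 0 = 0.

0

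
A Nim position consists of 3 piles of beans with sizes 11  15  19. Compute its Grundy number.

In binary:
  01011  (11)
  01111  (15)
  10011  (19)
  -----
  10111  (23)

23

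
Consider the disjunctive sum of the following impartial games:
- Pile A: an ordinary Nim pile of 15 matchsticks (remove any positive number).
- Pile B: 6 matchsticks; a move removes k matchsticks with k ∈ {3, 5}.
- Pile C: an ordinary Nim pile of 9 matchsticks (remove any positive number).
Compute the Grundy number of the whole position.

4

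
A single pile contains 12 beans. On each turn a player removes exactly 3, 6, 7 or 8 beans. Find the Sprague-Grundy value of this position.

0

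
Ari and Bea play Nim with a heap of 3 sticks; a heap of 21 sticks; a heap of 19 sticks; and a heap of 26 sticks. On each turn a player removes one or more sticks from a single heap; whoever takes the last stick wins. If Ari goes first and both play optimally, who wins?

Nim-sum: 3 ^ 21 ^ 19 ^ 26 = 31.
The nim-sum is 31 ≠ 0, so this is an N-position: the player to move can win; Ari has a winning move.

Ari wins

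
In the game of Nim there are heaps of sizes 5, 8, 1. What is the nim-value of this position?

Nim-sum: 5 ^ 8 ^ 1 = 12.

12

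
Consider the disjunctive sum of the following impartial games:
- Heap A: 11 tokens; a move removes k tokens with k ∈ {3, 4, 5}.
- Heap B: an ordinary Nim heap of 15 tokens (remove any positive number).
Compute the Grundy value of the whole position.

Grundy values for heap A (subtraction set {3, 4, 5}):
k:     0  1  2  3  4  5  6  7  8  9 10 11
g(k):  0  0  0  1  1  1  2  2  0  0  0  1
So g(11) = 1.
Heap B is a plain Nim heap of size 15, so its Grundy value is 15.
By the Sprague-Grundy theorem, the Grundy value of a sum of independent games is the XOR of the component values.
Combined value = 1 XOR 15 = 14.

14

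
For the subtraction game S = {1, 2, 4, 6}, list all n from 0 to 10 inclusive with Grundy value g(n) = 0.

0, 3, 8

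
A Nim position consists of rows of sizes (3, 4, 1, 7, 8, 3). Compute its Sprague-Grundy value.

10

Compute the nim-sum pairwise:
3 ^ 4 = 7
7 ^ 1 = 6
6 ^ 7 = 1
1 ^ 8 = 9
9 ^ 3 = 10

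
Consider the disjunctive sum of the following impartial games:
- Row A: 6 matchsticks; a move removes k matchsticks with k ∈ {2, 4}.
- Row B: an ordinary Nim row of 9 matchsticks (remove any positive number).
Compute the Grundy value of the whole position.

9

Build the Grundy sequence for row A with g(k) = mex{g(k−s) : s ∈ {2, 4}, s ≤ k}:
k:     0  1  2  3  4  5  6
g(k):  0  0  1  1  2  2  0
So g(6) = 0.
Row B is a plain Nim row of size 9, so its Grundy value is 9.
The value of a disjunctive sum is the nim-sum of the parts.
Combined value = 0 ⊕ 9 = 9.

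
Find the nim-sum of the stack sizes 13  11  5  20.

23

In binary:
  01101  (13)
  01011  (11)
  00101  (5)
  10100  (20)
  -----
  10111  (23)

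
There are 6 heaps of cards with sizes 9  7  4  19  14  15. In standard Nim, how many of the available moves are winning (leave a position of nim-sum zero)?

1

Write each in binary and XOR column by column:
  01001  (9)
  00111  (7)
  00100  (4)
  10011  (19)
  01110  (14)
  01111  (15)
  -----
  11000  (24)
The overall nim-sum is X = 24. A heap of size p has a winning move iff p XOR X < p (reduce it to p XOR X).
  9: 9 XOR 24 = 17 ≥ 9 — no move.
  7: 7 XOR 24 = 31 ≥ 7 — no move.
  4: 4 XOR 24 = 28 ≥ 4 — no move.
  19: 19 XOR 24 = 11 < 19 — winning move (to 11).
  14: 14 XOR 24 = 22 ≥ 14 — no move.
  15: 15 XOR 24 = 23 ≥ 15 — no move.
That gives 1 winning move.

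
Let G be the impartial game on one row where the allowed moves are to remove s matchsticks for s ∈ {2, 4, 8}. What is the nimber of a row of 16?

Grundy values for subtraction set {2, 4, 8}:
k:     0  1  2  3  4  5  6  7  8  9 10 11 12 13 14 15 16
g(k):  0  0  1  1  2  2  0  0  1  1  2  2  0  0  1  1  2
So g(16) = 2.

2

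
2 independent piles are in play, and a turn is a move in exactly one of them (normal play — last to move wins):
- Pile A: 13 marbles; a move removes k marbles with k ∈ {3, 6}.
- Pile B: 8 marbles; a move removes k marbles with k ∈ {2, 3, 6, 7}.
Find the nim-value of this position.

3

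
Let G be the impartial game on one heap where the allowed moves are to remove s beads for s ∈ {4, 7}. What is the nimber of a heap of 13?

0

Grundy values for subtraction set {4, 7}:
k:     0  1  2  3  4  5  6  7  8  9 10 11 12 13
g(k):  0  0  0  0  1  1  1  1  2  2  2  0  0  0
So g(13) = 0.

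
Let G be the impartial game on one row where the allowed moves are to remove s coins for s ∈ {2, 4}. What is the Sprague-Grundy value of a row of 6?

0

Grundy values for subtraction set {2, 4}:
k:     0  1  2  3  4  5  6
g(k):  0  0  1  1  2  2  0
So g(6) = 0.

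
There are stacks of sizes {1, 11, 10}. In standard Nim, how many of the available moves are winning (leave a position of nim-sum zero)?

Compute the nim-sum pairwise:
1 XOR 11 = 10
10 XOR 10 = 0
The nim-sum is already 0, so every move leaves a nonzero nim-sum — there are no winning moves.

0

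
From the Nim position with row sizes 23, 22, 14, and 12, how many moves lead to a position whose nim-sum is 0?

Compute the nim-sum pairwise:
23 ^ 22 = 1
1 ^ 14 = 15
15 ^ 12 = 3
The overall nim-sum is X = 3. A row of size p has a winning move iff p XOR X < p (reduce it to p XOR X).
  23: 23 XOR 3 = 20 < 23 — winning move (to 20).
  22: 22 XOR 3 = 21 < 22 — winning move (to 21).
  14: 14 XOR 3 = 13 < 14 — winning move (to 13).
  12: 12 XOR 3 = 15 ≥ 12 — no move.
That gives 3 winning moves.

3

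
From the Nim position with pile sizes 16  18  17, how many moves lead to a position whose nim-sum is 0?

Compute the nim-sum pairwise:
16 XOR 18 = 2
2 XOR 17 = 19
The overall nim-sum is X = 19. A pile of size p has a winning move iff p XOR X < p (reduce it to p XOR X).
  16: 16 XOR 19 = 3 < 16 — winning move (to 3).
  18: 18 XOR 19 = 1 < 18 — winning move (to 1).
  17: 17 XOR 19 = 2 < 17 — winning move (to 2).
That gives 3 winning moves.

3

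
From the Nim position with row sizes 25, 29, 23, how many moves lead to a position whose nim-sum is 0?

Compute the nim-sum pairwise:
25 XOR 29 = 4
4 XOR 23 = 19
The overall nim-sum is X = 19. A row of size p has a winning move iff p XOR X < p (reduce it to p XOR X).
  25: 25 XOR 19 = 10 < 25 — winning move (to 10).
  29: 29 XOR 19 = 14 < 29 — winning move (to 14).
  23: 23 XOR 19 = 4 < 23 — winning move (to 4).
That gives 3 winning moves.

3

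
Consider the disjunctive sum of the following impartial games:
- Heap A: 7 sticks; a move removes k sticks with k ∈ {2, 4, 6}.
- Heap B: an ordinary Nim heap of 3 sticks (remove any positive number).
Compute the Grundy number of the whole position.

Grundy values for heap A (subtraction set {2, 4, 6}):
g(0) = mex{} = 0
g(1) = mex{} = 0
g(2) = mex{0} = 1
g(3) = mex{0} = 1
g(4) = mex{0,1} = 2
g(5) = mex{0,1} = 2
g(6) = mex{0,1,2} = 3
g(7) = mex{0,1,2} = 3
So g(7) = 3.
Heap B is a plain Nim heap of size 3, so its Grundy value is 3.
The value of a disjunctive sum is the nim-sum of the parts.
Combined value = 3 XOR 3 = 0.

0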